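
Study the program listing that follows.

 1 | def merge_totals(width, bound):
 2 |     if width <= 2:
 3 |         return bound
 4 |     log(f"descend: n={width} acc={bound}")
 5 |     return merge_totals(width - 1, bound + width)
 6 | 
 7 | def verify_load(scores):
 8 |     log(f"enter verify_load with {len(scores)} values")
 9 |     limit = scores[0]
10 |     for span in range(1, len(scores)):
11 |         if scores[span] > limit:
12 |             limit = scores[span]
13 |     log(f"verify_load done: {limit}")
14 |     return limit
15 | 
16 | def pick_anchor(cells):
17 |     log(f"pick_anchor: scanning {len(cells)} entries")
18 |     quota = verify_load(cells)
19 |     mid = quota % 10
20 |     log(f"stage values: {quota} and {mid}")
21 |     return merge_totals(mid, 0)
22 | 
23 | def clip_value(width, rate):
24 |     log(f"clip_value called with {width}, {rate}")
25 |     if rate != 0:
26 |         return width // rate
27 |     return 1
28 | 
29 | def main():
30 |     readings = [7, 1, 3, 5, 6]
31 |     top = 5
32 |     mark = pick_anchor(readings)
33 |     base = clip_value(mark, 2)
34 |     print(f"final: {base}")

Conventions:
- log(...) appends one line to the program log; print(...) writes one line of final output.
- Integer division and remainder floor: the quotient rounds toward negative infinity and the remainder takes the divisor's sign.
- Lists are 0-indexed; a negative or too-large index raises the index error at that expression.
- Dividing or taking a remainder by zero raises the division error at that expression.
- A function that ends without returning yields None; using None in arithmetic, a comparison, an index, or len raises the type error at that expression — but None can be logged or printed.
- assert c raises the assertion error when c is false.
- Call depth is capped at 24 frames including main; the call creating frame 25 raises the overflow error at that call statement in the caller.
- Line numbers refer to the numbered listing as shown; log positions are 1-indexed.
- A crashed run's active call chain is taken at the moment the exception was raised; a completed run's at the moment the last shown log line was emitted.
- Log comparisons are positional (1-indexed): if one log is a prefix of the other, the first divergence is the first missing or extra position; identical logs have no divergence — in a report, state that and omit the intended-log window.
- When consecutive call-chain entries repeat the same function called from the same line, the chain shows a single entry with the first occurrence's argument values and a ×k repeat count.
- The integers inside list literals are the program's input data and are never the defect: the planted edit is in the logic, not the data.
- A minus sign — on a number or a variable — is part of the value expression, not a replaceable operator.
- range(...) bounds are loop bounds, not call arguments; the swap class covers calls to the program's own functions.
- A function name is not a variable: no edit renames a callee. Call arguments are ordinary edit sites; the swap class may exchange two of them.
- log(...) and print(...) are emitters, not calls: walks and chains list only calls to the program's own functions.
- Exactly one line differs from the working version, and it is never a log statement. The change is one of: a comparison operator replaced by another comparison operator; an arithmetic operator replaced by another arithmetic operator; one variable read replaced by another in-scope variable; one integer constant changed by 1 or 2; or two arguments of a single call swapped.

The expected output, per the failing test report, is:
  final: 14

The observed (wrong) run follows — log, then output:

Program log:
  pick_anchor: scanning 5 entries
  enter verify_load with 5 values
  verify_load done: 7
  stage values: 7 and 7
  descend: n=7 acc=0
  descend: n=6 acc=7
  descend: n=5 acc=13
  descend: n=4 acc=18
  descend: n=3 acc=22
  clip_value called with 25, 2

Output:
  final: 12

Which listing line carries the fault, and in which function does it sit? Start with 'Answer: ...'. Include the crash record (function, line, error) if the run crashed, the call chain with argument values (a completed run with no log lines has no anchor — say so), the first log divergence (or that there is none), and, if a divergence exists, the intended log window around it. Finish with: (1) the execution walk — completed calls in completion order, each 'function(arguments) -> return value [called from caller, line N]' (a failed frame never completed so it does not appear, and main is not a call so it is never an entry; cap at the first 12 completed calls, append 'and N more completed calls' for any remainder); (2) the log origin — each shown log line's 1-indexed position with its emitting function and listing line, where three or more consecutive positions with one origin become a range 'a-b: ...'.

Answer: the defect is in merge_totals at line 2.
The tell: The earliest visible damage is log position 10 — 'clip_value called with 25, 2' rather than the intended 'descend: n=2 acc=25'.
Call chain: main -> clip_value(25, 2) (called at line 33).
First divergence: position 10 — the shown line 'clip_value called with 25, 2' should read 'descend: n=2 acc=25'.
Intended log window:
  8: descend: n=4 acc=18
  9: descend: n=3 acc=22
  10: descend: n=2 acc=25
  11: descend: n=1 acc=27
Execution walk:
  verify_load([7, 1, 3, 5, 6]) -> 7  [called from pick_anchor, line 18]
  merge_totals(2, 25) -> 25  [called from merge_totals, line 5]
  merge_totals(3, 22) -> 25  [called from merge_totals, line 5]
  merge_totals(4, 18) -> 25  [called from merge_totals, line 5]
  merge_totals(5, 13) -> 25  [called from merge_totals, line 5]
  merge_totals(6, 7) -> 25  [called from merge_totals, line 5]
  merge_totals(7, 0) -> 25  [called from pick_anchor, line 21]
  pick_anchor([7, 1, 3, 5, 6]) -> 25  [called from main, line 32]
  clip_value(25, 2) -> 12  [called from main, line 33]
Log origin:
  1: from pick_anchor, line 17
  2: from verify_load, line 8
  3: from verify_load, line 13
  4: from pick_anchor, line 20
  5-9: from merge_totals, line 4
  10: from clip_value, line 24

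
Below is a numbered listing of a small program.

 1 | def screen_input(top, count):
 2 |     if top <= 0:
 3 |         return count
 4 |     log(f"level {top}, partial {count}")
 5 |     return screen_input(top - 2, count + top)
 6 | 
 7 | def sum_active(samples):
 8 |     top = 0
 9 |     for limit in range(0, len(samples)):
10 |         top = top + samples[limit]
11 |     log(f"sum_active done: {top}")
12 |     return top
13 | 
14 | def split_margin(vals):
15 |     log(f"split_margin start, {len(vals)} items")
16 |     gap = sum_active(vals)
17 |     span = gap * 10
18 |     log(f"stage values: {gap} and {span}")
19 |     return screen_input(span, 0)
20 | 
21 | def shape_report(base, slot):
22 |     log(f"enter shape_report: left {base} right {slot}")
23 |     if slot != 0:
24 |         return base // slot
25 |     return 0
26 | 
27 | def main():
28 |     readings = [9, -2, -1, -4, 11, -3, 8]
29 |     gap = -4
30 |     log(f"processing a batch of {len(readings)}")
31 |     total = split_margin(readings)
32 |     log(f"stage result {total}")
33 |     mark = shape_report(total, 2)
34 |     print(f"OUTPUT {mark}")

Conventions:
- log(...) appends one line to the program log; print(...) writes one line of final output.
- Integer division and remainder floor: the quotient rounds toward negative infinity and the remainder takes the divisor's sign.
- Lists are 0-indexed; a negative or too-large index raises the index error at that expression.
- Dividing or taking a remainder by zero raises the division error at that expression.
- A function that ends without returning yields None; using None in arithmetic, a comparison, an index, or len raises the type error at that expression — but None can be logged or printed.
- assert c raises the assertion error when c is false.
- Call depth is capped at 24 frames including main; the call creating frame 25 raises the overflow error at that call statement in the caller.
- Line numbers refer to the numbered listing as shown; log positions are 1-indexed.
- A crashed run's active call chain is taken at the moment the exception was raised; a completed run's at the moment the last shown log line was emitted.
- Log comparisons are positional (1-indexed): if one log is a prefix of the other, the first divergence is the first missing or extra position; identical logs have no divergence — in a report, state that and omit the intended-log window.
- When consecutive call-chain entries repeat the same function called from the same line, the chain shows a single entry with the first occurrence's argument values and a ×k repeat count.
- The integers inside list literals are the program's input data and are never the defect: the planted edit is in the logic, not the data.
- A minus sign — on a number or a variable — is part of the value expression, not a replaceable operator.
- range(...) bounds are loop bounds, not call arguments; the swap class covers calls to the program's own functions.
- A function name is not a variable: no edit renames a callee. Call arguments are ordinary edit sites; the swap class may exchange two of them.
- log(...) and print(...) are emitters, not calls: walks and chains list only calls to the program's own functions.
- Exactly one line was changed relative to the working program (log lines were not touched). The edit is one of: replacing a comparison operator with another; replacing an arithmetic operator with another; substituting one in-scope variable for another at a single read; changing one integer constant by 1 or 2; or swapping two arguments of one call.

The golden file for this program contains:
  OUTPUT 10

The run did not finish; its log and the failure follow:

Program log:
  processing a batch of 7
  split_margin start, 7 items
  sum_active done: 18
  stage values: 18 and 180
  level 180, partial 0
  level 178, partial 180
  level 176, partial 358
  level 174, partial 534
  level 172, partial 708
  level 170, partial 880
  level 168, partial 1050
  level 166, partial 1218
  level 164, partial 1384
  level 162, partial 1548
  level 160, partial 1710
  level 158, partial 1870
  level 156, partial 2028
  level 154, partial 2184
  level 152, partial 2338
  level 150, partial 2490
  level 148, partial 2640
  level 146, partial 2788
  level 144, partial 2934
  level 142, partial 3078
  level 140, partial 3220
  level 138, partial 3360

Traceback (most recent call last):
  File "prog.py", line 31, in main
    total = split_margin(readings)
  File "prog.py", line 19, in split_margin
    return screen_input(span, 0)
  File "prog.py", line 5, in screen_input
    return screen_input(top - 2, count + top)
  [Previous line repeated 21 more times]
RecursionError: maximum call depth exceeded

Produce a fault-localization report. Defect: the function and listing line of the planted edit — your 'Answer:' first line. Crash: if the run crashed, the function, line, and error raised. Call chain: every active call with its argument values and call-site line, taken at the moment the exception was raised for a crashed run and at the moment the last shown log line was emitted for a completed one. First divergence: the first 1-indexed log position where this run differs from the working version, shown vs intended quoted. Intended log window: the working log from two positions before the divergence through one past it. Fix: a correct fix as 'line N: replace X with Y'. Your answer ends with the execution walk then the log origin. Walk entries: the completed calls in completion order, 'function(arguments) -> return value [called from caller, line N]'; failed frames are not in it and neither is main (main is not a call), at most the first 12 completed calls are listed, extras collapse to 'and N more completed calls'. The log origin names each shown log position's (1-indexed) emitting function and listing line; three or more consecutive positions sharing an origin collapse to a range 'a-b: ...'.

Answer: the defect is in split_margin at line 17.
Key fact: Log line 4 is where behavior first shows: 'stage values: 18 and 180' appears instead of 'stage values: 18 and 8'.
Crash: screen_input, line 5, RecursionError.
Call chain: main -> split_margin([9, -2, -1, -4, 11, -3, 8]) (called at line 31) -> screen_input(180, 0) (called at line 19) -> screen_input(178, 180) (called at line 5) ×21.
First divergence: at position 4 the run shows 'stage values: 18 and 180' where the working version logs 'stage values: 18 and 8'.
Intended log window:
  2: split_margin start, 7 items
  3: sum_active done: 18
  4: stage values: 18 and 8
  5: level 8, partial 0
Execution walk:
  sum_active([9, -2, -1, -4, 11, -3, 8]) -> 18  [called from split_margin, line 16]
Log origin:
  1: from main, line 30
  2: from split_margin, line 15
  3: from sum_active, line 11
  4: from split_margin, line 18
  5-26: from screen_input, line 4
A correct fix: line 17: replace `*` with `%`.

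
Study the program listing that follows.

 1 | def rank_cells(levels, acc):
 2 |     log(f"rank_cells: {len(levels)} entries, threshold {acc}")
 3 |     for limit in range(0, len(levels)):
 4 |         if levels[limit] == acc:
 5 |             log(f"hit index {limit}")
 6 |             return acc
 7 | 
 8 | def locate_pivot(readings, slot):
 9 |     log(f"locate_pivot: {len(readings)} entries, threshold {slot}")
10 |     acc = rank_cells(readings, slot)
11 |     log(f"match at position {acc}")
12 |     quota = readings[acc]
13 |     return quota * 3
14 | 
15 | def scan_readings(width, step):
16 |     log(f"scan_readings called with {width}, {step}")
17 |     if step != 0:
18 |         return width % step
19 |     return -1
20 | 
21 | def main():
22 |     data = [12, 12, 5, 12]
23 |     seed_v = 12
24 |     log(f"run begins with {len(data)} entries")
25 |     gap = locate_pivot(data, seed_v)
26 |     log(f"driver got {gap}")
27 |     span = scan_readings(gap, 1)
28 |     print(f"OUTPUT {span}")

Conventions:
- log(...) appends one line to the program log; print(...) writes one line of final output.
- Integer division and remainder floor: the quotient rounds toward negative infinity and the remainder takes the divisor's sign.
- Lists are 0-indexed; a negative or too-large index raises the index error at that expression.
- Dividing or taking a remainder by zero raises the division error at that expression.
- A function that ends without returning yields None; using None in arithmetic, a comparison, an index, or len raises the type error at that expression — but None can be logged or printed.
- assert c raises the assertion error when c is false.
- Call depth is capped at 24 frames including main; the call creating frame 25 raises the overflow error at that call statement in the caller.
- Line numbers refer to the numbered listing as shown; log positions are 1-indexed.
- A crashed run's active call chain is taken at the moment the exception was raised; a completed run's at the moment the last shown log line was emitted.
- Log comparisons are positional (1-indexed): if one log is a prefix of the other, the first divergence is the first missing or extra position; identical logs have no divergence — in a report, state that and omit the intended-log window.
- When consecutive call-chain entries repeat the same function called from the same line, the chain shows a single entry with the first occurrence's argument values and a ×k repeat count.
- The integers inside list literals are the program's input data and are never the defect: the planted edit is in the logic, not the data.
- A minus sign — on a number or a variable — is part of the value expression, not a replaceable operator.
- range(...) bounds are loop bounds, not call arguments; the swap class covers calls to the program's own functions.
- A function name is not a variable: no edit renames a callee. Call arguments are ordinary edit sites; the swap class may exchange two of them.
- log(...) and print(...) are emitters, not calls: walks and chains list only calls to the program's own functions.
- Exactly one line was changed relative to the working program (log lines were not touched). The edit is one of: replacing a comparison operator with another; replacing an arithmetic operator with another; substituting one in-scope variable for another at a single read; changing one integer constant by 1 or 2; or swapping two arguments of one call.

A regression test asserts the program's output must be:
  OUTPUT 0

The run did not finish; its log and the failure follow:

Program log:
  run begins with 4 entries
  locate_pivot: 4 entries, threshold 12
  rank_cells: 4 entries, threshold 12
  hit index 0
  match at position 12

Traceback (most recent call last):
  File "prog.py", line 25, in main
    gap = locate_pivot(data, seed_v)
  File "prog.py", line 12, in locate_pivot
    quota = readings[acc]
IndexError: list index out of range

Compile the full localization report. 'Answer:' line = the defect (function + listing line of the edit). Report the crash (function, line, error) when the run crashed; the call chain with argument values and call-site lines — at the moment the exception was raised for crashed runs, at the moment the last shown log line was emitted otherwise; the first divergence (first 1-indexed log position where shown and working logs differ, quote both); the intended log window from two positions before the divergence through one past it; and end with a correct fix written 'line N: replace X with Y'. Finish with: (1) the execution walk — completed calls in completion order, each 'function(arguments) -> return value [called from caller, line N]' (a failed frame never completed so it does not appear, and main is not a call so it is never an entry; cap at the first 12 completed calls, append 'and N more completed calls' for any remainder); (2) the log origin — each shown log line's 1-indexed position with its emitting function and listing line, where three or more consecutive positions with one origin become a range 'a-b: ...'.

Answer: the defect is in rank_cells at line 6.
Key fact: The earliest visible damage is log position 5 — 'match at position 12' rather than the intended 'match at position 0'.
Crash: locate_pivot, line 12, IndexError.
Call chain: main -> locate_pivot([12, 12, 5, 12], 12) (called at line 25).
First divergence: position 5 — the shown line 'match at position 12' should read 'match at position 0'.
Intended log window:
  3: rank_cells: 4 entries, threshold 12
  4: hit index 0
  5: match at position 0
  6: driver got 36
Execution walk:
  rank_cells([12, 12, 5, 12], 12) -> 12  [called from locate_pivot, line 10]
Log line origins:
  1: from main, line 24
  2: from locate_pivot, line 9
  3: from rank_cells, line 2
  4: from rank_cells, line 5
  5: from locate_pivot, line 11
A correct fix: line 6: replace `acc` with `limit`.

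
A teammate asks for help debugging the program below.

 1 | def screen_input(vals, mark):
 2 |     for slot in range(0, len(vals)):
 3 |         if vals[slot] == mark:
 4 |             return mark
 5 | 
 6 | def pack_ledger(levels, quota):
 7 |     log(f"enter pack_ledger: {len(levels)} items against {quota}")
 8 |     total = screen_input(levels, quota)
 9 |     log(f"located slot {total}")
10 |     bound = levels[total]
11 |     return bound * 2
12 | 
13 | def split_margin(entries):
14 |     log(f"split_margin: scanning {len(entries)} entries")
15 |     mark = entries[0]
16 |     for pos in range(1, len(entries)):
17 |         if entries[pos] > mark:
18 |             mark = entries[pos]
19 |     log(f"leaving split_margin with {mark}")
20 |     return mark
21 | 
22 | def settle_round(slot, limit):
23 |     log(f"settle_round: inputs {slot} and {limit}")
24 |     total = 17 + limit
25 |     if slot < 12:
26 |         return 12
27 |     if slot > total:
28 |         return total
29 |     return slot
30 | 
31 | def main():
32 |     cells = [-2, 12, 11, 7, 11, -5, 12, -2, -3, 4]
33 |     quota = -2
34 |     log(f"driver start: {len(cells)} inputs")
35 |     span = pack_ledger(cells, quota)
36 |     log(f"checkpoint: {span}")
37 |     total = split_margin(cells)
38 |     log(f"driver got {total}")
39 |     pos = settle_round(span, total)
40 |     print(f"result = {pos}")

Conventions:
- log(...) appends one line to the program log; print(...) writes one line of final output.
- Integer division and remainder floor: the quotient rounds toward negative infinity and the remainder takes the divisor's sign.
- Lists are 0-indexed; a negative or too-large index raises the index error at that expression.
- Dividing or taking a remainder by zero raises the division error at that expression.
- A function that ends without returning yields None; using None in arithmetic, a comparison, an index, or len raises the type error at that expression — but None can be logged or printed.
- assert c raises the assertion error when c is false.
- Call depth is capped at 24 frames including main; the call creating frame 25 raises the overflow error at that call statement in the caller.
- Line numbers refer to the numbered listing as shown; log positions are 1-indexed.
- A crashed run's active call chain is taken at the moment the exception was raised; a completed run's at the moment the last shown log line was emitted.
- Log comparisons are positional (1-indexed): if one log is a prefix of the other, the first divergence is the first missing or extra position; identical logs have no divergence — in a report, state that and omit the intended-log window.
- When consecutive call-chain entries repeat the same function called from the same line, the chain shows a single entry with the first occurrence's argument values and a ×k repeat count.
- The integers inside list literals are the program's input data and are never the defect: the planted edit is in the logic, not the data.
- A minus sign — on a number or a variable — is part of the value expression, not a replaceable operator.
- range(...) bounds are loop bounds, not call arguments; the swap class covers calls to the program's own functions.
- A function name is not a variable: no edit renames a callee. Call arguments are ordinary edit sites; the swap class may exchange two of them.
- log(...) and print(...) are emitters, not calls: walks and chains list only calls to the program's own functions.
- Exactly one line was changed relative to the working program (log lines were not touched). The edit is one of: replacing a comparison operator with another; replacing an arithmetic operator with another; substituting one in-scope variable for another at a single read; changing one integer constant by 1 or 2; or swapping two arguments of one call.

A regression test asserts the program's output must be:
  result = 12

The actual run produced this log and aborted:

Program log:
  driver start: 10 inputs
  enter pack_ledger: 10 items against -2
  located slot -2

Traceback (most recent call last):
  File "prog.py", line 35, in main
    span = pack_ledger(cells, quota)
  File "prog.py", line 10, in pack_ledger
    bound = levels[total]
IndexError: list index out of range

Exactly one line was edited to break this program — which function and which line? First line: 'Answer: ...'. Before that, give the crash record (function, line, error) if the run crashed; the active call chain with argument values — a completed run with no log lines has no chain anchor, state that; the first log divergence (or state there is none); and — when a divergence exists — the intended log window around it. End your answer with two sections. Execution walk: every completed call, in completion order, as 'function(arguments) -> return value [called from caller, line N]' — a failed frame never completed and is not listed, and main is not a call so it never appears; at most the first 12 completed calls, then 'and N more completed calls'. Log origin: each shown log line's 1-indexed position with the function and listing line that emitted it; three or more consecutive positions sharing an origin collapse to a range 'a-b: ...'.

Answer: the defect is in screen_input at line 4.
Core observation: The earliest visible damage is log position 3 — 'located slot -2' rather than the intended 'located slot 0'.
Crash: pack_ledger, line 10, IndexError.
Call chain: main -> pack_ledger([-2, 12, 11, 7, 11, -5, 12, -2, -3, 4], -2) (called at line 35).
First divergence: at position 3 the run shows 'located slot -2' where the working version logs 'located slot 0'.
Intended log window:
  1: driver start: 10 inputs
  2: enter pack_ledger: 10 items against -2
  3: located slot 0
  4: checkpoint: -4
Execution walk:
  screen_input([-2, 12, 11, 7, 11, -5, 12, -2, -3, 4], -2) -> -2  [called from pack_ledger, line 8]
Log origin:
  1: logged in main at line 34
  2: logged in pack_ledger at line 7
  3: logged in pack_ledger at line 9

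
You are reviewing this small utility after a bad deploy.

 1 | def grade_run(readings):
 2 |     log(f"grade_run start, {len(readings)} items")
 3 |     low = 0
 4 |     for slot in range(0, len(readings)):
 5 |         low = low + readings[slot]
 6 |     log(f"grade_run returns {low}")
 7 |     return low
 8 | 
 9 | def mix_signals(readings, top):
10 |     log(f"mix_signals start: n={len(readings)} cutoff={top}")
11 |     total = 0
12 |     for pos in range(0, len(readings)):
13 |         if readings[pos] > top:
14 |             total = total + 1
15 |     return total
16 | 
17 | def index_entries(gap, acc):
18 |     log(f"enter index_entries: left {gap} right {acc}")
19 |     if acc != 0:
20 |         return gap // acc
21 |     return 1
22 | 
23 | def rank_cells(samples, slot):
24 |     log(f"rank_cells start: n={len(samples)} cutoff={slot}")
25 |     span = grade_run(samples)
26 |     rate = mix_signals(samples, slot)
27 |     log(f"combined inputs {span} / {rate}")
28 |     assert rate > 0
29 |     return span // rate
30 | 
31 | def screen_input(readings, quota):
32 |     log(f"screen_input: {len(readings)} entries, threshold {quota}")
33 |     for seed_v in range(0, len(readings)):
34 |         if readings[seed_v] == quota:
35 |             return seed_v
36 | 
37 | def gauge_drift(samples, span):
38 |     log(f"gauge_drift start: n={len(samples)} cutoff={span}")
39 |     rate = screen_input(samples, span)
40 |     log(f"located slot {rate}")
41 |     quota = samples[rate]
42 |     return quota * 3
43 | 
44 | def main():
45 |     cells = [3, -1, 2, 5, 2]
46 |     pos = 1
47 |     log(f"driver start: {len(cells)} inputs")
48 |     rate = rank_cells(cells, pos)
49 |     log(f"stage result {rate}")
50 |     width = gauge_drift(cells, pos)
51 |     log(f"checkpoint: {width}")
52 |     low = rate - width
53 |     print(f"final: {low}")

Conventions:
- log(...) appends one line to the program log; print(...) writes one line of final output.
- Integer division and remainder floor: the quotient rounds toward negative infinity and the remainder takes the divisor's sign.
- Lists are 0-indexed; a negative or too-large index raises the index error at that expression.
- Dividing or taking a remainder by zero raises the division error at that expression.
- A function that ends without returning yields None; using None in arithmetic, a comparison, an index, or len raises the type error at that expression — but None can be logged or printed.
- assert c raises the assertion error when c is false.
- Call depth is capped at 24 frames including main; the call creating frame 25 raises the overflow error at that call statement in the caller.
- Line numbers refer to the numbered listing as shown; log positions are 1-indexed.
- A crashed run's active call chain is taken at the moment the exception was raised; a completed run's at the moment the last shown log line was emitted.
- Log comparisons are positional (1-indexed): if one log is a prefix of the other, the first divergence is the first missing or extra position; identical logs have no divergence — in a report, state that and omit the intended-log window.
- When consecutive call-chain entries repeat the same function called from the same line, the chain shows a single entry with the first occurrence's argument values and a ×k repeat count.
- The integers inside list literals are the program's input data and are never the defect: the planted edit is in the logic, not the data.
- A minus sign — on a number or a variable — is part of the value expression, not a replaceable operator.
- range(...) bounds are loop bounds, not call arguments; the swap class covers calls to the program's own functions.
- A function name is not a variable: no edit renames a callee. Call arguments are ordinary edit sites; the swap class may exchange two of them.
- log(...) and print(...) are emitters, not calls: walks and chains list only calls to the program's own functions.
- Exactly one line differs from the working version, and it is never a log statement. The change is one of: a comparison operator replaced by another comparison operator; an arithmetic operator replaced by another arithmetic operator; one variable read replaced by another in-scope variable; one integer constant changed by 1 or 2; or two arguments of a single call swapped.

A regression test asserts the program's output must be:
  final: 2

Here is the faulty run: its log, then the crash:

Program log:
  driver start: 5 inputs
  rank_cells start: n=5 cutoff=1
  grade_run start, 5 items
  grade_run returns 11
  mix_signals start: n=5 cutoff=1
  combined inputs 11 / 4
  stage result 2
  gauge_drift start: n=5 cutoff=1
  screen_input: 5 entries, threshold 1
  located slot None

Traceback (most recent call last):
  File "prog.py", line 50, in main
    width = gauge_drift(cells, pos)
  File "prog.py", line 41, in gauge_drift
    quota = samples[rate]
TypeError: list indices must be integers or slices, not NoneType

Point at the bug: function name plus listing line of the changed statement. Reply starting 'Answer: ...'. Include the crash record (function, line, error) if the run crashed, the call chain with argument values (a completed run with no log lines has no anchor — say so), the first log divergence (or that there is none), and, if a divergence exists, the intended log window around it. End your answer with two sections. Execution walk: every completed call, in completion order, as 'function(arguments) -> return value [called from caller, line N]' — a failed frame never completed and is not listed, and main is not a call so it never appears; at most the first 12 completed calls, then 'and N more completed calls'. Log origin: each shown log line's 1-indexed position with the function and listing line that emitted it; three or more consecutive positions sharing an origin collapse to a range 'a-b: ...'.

Answer: the defect is in main at line 46.
Key fact: Position 2 is the first bad log line: 'rank_cells start: n=5 cutoff=1' should read 'rank_cells start: n=5 cutoff=3'.
Crash: gauge_drift, line 41, TypeError.
Call chain: main -> gauge_drift([3, -1, 2, 5, 2], 1) (called at line 50).
First divergence: position 2 — the shown line 'rank_cells start: n=5 cutoff=1' should read 'rank_cells start: n=5 cutoff=3'.
Intended log window:
  1: driver start: 5 inputs
  2: rank_cells start: n=5 cutoff=3
  3: grade_run start, 5 items
Execution walk:
  grade_run([3, -1, 2, 5, 2]) -> 11  [called from rank_cells, line 25]
  mix_signals([3, -1, 2, 5, 2], 1) -> 4  [called from rank_cells, line 26]
  rank_cells([3, -1, 2, 5, 2], 1) -> 2  [called from main, line 48]
  screen_input([3, -1, 2, 5, 2], 1) -> None  [called from gauge_drift, line 39]
Log origins:
  1: logged in main at line 47
  2: logged in rank_cells at line 24
  3: logged in grade_run at line 2
  4: logged in grade_run at line 6
  5: logged in mix_signals at line 10
  6: logged in rank_cells at line 27
  7: logged in main at line 49
  8: logged in gauge_drift at line 38
  9: logged in screen_input at line 32
  10: logged in gauge_drift at line 40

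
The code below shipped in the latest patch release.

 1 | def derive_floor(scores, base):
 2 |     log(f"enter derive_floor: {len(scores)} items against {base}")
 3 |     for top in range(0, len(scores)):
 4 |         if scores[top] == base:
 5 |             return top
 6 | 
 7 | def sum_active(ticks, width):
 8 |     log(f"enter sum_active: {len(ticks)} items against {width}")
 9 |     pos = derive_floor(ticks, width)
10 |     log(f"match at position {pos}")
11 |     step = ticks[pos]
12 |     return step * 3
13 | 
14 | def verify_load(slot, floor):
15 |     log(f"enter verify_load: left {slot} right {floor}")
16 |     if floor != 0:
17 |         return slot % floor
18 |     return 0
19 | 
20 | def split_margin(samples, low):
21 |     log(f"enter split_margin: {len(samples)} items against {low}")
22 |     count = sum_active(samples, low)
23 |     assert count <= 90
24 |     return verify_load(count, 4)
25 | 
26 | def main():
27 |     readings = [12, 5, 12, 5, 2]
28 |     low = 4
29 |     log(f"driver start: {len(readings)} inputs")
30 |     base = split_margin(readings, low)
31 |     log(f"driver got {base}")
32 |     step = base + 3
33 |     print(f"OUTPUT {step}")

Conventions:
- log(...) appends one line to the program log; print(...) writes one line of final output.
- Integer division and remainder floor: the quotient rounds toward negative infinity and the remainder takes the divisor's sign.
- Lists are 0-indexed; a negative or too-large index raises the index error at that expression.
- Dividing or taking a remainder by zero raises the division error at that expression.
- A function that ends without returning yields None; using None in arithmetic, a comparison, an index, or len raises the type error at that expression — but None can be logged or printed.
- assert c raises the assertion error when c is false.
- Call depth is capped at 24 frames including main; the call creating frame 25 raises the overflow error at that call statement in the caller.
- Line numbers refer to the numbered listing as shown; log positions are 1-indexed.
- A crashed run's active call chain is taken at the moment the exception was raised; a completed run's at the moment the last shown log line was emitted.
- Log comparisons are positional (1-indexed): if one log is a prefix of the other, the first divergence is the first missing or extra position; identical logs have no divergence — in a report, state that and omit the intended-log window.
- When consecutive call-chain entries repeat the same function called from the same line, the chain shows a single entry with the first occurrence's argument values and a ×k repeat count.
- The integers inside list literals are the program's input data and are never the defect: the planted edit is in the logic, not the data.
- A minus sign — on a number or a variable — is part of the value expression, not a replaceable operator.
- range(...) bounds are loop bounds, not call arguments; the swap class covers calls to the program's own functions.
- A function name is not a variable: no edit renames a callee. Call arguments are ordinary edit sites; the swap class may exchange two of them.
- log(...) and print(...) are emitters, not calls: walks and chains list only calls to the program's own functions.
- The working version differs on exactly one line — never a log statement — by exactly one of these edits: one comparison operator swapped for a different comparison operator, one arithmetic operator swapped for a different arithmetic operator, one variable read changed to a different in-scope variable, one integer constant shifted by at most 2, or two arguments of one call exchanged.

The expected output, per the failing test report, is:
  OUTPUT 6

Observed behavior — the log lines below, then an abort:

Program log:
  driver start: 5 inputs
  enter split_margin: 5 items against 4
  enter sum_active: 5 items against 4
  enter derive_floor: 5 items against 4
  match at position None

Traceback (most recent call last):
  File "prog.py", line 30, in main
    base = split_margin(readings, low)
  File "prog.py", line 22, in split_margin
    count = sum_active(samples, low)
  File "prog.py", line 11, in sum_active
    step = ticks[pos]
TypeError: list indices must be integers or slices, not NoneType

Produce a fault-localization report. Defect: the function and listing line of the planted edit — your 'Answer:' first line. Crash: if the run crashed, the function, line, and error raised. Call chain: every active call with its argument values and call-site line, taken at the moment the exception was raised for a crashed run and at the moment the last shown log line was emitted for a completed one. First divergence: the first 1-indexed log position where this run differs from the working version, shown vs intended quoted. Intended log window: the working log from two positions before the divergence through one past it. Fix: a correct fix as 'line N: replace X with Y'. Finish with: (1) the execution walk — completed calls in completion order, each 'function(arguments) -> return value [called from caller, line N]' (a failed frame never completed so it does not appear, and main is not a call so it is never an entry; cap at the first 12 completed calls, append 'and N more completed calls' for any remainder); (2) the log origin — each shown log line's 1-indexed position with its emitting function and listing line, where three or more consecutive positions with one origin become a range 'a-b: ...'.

Answer: the defect is in main at line 28.
Key observation: Position 2 is the first bad log line: 'enter split_margin: 5 items against 4' should read 'enter split_margin: 5 items against 5'.
Crash: sum_active, line 11, TypeError.
Call chain: main -> split_margin([12, 5, 12, 5, 2], 4) (called at line 30) -> sum_active([12, 5, 12, 5, 2], 4) (called at line 22).
First divergence: position 2; shown 'enter split_margin: 5 items against 4' vs intended 'enter split_margin: 5 items against 5'.
Intended log window:
  1: driver start: 5 inputs
  2: enter split_margin: 5 items against 5
  3: enter sum_active: 5 items against 5
Execution walk:
  derive_floor([12, 5, 12, 5, 2], 4) -> None  [called from sum_active, line 9]
Log line origins:
  1: logged in main at line 29
  2: logged in split_margin at line 21
  3: logged in sum_active at line 8
  4: logged in derive_floor at line 2
  5: logged in sum_active at line 10
A correct fix: line 28: replace `4` with `5`.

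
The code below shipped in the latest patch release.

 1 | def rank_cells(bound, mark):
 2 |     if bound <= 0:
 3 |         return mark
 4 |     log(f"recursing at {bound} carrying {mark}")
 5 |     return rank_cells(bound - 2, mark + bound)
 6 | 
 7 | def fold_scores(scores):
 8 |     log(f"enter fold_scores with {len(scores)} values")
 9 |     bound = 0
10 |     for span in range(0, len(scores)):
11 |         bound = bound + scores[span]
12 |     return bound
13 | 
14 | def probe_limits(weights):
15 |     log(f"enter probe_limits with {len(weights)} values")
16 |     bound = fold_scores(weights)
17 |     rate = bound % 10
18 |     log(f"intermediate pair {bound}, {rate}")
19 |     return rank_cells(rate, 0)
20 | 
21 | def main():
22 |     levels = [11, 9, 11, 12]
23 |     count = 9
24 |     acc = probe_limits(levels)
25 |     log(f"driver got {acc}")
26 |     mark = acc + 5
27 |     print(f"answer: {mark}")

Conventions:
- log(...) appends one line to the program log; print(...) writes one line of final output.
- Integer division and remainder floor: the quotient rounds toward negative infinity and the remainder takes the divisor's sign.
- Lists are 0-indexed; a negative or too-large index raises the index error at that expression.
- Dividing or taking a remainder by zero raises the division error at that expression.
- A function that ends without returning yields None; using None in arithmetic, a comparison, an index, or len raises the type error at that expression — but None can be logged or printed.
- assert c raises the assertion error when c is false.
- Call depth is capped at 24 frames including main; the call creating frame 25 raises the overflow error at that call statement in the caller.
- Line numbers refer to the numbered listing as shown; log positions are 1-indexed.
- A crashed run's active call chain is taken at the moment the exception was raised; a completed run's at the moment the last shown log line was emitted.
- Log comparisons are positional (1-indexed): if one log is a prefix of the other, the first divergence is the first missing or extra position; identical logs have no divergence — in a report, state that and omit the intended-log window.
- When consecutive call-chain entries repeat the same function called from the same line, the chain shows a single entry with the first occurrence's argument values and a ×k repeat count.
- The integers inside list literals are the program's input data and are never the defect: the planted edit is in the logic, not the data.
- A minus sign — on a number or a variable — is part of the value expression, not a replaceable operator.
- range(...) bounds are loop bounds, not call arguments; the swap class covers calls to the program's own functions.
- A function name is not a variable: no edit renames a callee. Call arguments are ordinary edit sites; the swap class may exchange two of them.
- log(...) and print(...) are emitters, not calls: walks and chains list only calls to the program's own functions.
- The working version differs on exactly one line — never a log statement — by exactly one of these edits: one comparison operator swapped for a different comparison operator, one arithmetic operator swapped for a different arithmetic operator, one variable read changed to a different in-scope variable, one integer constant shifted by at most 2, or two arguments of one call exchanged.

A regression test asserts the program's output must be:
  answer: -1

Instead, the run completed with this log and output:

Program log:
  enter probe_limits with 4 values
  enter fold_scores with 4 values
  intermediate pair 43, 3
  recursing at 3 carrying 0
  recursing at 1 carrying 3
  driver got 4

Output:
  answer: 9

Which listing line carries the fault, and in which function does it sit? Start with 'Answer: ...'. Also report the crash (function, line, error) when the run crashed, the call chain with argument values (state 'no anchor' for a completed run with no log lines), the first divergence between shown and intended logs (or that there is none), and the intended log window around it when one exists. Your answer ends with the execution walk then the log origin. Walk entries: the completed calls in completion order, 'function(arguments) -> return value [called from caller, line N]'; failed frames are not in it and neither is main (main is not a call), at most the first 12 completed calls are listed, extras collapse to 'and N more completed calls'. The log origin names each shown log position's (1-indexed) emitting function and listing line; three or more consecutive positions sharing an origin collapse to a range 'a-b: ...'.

Answer: the defect is in main at line 26.
Key fact: Nothing in the log betrays the bug — only the output does.
Call chain: main.
First divergence: none (the log streams are identical).
Execution walk:
  fold_scores([11, 9, 11, 12]) -> 43  [called from probe_limits, line 16]
  rank_cells(-1, 4) -> 4  [called from rank_cells, line 5]
  rank_cells(1, 3) -> 4  [called from rank_cells, line 5]
  rank_cells(3, 0) -> 4  [called from probe_limits, line 19]
  probe_limits([11, 9, 11, 12]) -> 4  [called from main, line 24]
Origin of each log line:
  1: from probe_limits, line 15
  2: from fold_scores, line 8
  3: from probe_limits, line 18
  4: from rank_cells, line 4
  5: from rank_cells, line 4
  6: from main, line 25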